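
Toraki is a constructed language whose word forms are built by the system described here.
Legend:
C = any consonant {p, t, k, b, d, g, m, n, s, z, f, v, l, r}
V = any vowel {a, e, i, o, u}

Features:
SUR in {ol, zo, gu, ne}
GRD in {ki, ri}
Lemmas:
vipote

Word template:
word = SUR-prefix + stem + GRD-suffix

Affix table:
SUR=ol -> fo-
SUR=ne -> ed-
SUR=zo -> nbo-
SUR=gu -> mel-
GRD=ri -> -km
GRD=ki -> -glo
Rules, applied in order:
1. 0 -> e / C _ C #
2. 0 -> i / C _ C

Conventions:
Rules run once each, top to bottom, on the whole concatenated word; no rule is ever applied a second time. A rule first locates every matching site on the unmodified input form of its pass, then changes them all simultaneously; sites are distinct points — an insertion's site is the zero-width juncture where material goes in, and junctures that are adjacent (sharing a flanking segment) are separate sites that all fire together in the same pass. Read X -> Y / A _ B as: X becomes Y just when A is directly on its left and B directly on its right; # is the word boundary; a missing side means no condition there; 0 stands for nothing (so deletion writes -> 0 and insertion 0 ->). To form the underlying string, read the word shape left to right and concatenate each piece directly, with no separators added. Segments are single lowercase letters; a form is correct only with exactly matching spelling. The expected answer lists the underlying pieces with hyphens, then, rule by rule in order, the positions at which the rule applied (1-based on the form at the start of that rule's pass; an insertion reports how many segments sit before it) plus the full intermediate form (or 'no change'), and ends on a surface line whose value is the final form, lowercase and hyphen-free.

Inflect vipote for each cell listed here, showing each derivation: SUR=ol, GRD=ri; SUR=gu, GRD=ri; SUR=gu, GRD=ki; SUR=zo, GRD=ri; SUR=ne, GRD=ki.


cell SUR=ol, GRD=ri:
underlying: fo-vipote-km
1. 0 -> e / C _ C #: inserts after position(s) 9: fovipotekem
2. 0 -> i / C _ C: no change
surface: fovipotekem

cell SUR=gu, GRD=ri:
underlying: mel-vipote-km
1. 0 -> e / C _ C #: inserts after position(s) 10: melvipotekem
2. 0 -> i / C _ C: inserts after position(s) 3: melivipotekem
surface: melivipotekem

cell SUR=gu, GRD=ki:
underlying: mel-vipote-glo
1. 0 -> e / C _ C #: no change
2. 0 -> i / C _ C: inserts after position(s) 3, 10: melivipotegilo
surface: melivipotegilo

cell SUR=zo, GRD=ri:
underlying: nbo-vipote-km
1. 0 -> e / C _ C #: inserts after position(s) 10: nbovipotekem
2. 0 -> i / C _ C: inserts after position(s) 1: nibovipotekem
surface: nibovipotekem

cell SUR=ne, GRD=ki:
underlying: ed-vipote-glo
1. 0 -> e / C _ C #: no change
2. 0 -> i / C _ C: inserts after position(s) 2, 9: edivipotegilo
surface: edivipotegilo


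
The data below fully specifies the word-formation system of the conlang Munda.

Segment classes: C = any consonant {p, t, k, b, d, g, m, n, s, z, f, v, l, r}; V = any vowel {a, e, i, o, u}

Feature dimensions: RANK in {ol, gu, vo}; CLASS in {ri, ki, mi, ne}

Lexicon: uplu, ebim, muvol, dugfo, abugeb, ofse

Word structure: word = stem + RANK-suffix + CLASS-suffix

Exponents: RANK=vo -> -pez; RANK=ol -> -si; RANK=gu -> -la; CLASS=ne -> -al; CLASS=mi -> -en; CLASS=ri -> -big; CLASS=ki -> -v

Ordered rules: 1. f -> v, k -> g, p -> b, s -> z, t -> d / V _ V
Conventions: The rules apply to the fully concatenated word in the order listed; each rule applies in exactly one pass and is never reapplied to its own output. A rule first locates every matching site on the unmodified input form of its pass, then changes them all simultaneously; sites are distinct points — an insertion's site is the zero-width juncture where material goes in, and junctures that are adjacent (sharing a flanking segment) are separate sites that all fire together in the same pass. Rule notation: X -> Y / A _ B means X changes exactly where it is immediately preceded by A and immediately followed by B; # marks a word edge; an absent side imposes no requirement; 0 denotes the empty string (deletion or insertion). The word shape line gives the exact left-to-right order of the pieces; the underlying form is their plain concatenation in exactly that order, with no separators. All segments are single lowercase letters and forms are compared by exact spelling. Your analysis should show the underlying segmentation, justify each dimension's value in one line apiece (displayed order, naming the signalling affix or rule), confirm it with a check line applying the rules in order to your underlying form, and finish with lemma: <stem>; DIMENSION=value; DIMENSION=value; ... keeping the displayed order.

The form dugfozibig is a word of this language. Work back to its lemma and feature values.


underlying: dugfo-si-big
RANK=ol - signalled by the affix -si
CLASS=ri - signalled by the affix -big
check: dugfosibig -> dugfozibig
lemma: dugfo; RANK=ol; CLASS=ri


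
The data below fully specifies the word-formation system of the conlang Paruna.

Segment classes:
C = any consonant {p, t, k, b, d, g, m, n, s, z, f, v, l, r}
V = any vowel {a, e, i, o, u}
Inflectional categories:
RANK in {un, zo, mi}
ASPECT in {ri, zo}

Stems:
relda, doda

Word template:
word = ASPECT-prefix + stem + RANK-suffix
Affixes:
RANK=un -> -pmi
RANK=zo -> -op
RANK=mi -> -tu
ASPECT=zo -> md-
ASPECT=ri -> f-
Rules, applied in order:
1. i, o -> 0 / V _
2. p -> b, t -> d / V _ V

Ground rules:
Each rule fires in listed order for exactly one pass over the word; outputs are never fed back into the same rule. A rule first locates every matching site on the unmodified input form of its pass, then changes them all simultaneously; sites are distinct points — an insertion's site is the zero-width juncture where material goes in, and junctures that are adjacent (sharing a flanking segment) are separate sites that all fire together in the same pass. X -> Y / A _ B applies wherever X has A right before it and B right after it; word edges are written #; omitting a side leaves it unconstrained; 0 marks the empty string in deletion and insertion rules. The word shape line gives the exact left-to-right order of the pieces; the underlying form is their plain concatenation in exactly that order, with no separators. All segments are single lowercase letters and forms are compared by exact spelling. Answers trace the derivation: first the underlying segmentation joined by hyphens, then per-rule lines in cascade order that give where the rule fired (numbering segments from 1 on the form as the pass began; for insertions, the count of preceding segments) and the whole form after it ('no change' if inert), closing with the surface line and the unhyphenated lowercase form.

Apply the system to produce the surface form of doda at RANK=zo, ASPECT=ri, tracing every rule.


underlying: f-doda-op
1. i, o -> 0 / V _: fires at position(s) 6: fdodap
2. p -> b, t -> d / V _ V: no change
surface: fdodap


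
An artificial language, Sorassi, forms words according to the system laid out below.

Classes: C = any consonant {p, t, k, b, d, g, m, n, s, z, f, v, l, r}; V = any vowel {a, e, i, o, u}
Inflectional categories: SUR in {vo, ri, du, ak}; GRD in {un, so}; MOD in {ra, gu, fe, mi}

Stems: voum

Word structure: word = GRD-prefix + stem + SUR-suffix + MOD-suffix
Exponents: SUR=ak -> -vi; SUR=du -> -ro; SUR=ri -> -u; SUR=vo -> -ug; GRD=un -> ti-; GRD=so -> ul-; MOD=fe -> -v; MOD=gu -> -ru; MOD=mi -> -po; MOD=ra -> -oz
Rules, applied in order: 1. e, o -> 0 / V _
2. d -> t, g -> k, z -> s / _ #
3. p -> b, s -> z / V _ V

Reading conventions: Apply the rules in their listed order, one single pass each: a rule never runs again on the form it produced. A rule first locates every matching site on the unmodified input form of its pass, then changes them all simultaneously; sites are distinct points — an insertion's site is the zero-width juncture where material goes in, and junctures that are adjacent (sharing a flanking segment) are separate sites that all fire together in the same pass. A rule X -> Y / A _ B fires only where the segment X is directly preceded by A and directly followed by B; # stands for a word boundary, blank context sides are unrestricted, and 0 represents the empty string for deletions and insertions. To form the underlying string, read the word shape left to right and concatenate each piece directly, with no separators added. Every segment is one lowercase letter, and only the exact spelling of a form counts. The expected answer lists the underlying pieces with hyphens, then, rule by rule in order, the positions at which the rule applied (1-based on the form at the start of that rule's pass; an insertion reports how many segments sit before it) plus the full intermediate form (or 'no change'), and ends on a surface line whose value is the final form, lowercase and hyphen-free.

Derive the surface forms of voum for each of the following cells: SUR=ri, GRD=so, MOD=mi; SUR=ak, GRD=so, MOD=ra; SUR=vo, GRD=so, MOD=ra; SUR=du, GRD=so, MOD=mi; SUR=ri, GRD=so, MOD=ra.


cell SUR=ri, GRD=so, MOD=mi:
underlying: ul-voum-u-po
1. e, o -> 0 / V _: no change
2. d -> t, g -> k, z -> s / _ #: no change
3. p -> b, s -> z / V _ V: fires at position(s) 8: ulvoumubo
surface: ulvoumubo

cell SUR=ak, GRD=so, MOD=ra:
underlying: ul-voum-vi-oz
1. e, o -> 0 / V _: fires at position(s) 9: ulvoumviz
2. d -> t, g -> k, z -> s / _ #: fires at position(s) 9: ulvoumvis
3. p -> b, s -> z / V _ V: no change
surface: ulvoumvis

cell SUR=vo, GRD=so, MOD=ra:
underlying: ul-voum-ug-oz
1. e, o -> 0 / V _: no change
2. d -> t, g -> k, z -> s / _ #: fires at position(s) 10: ulvoumugos
3. p -> b, s -> z / V _ V: no change
surface: ulvoumugos

cell SUR=du, GRD=so, MOD=mi:
underlying: ul-voum-ro-po
1. e, o -> 0 / V _: no change
2. d -> t, g -> k, z -> s / _ #: no change
3. p -> b, s -> z / V _ V: fires at position(s) 9: ulvoumrobo
surface: ulvoumrobo

cell SUR=ri, GRD=so, MOD=ra:
underlying: ul-voum-u-oz
1. e, o -> 0 / V _: fires at position(s) 8: ulvoumuz
2. d -> t, g -> k, z -> s / _ #: fires at position(s) 8: ulvoumus
3. p -> b, s -> z / V _ V: no change
surface: ulvoumus


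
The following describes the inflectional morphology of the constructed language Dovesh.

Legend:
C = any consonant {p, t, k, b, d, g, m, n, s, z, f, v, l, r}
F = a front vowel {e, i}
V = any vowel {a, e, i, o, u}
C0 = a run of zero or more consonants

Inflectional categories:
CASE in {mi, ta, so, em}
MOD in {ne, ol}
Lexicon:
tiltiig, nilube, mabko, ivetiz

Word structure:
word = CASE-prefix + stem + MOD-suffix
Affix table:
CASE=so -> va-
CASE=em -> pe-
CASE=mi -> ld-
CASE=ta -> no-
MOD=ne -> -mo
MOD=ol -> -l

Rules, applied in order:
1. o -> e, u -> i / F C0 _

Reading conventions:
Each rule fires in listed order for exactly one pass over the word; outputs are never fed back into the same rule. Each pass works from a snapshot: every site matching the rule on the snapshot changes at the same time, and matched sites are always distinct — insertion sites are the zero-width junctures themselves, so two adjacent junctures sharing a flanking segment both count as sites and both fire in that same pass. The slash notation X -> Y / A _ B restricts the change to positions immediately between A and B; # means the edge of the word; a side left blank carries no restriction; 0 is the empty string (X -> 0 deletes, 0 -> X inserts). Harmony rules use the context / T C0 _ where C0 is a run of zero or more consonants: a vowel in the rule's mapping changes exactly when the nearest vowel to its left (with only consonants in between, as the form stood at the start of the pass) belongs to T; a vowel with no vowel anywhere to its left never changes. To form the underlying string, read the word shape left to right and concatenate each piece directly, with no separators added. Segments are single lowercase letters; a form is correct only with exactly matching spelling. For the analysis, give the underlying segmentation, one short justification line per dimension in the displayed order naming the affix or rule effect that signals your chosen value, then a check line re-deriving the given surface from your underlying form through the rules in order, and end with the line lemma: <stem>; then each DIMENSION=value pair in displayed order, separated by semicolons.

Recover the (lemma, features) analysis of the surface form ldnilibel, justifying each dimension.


underlying: ld-nilube-l
CASE=mi - signalled by the affix ld-
MOD=ol - signalled by the affix -l
check: ldnilubel -> ldnilibel
lemma: nilube; CASE=mi; MOD=ol


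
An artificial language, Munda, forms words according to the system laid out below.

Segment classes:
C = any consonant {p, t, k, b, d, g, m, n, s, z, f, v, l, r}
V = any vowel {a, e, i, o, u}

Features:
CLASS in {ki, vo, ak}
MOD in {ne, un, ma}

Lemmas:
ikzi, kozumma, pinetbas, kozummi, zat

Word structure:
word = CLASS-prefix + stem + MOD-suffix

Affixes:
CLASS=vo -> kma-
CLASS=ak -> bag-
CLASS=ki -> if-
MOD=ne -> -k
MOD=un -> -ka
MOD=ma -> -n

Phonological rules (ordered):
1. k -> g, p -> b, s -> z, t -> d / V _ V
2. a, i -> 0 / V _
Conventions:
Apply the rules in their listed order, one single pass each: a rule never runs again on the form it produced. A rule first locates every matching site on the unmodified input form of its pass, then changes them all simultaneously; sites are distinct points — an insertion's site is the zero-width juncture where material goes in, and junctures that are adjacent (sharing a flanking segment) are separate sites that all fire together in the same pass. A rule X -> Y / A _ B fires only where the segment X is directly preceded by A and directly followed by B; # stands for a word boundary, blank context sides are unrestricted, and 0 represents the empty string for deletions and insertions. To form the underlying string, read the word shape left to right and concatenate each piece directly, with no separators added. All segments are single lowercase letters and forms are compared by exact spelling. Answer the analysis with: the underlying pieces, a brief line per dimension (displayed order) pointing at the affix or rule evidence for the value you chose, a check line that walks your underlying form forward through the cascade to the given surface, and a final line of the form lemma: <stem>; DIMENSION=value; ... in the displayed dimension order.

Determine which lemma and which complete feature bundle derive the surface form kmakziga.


underlying: kma-ikzi-ka
CLASS=vo - signalled by the affix kma-
MOD=un - signalled by the affix -ka
check: kmaikzika -> kmaikziga -> kmakziga
lemma: ikzi; CLASS=vo; MOD=un


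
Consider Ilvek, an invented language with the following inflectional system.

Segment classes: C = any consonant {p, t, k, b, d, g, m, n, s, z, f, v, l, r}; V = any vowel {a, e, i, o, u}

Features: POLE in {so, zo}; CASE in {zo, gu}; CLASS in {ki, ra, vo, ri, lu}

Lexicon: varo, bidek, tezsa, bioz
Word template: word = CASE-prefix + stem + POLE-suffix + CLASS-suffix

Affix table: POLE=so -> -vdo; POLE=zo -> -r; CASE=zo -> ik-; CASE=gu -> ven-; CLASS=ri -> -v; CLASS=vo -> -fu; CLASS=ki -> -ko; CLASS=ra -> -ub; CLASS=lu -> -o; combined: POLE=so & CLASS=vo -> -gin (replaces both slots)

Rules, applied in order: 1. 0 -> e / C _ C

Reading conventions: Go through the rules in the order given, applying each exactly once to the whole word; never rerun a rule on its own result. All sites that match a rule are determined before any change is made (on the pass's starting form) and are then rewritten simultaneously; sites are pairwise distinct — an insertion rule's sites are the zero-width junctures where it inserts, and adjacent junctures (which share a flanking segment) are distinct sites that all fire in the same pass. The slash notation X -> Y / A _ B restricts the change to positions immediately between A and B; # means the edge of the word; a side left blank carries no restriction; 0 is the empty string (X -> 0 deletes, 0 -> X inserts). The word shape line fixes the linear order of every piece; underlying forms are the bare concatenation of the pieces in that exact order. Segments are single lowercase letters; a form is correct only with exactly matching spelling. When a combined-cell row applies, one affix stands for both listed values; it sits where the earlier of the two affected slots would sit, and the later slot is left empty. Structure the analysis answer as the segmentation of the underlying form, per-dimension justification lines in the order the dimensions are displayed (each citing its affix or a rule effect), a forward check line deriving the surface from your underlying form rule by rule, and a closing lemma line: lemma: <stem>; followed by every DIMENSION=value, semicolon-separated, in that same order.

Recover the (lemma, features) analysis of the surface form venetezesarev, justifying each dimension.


underlying: ven-tezsa-r-v
POLE=zo - signalled by the affix -r
CASE=gu - signalled by the affix ven-
CLASS=ri - signalled by the affix -v
check: ventezsarv -> venetezesarev
lemma: tezsa; POLE=zo; CASE=gu; CLASS=ri


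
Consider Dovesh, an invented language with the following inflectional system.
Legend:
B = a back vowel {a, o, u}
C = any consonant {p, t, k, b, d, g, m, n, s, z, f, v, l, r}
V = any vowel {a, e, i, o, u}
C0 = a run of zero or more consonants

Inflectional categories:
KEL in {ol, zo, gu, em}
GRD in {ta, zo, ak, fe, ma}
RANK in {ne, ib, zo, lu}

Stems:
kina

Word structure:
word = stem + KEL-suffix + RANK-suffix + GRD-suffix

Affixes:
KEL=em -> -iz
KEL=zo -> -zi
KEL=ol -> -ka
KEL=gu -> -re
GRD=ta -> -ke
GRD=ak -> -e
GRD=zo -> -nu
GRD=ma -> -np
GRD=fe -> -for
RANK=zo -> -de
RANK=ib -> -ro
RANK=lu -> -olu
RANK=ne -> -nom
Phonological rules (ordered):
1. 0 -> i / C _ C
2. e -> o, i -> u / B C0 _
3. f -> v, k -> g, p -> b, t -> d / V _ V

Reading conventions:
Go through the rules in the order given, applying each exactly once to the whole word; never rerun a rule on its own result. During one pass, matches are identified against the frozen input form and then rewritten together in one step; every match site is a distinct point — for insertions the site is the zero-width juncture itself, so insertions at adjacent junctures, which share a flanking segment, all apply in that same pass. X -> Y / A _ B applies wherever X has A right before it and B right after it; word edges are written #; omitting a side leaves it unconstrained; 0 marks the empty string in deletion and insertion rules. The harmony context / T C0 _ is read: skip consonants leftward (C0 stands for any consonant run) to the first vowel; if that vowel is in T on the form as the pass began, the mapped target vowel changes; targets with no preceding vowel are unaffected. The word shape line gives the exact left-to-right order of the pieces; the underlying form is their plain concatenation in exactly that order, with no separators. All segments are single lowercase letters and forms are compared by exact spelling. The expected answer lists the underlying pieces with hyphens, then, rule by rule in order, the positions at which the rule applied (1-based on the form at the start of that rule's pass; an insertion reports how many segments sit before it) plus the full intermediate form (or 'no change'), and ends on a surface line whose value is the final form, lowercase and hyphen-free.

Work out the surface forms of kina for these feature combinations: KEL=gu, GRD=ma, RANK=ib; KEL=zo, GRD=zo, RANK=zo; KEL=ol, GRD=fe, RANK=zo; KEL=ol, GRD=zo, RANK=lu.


cell KEL=gu, GRD=ma, RANK=ib:
underlying: kina-re-ro-np
1. 0 -> i / C _ C: inserts after position(s) 9: kinareronip
2. e -> o, i -> u / B C0 _: fires at position(s) 6, 10: kinaroronup
3. f -> v, k -> g, p -> b, t -> d / V _ V: no change
surface: kinaroronup

cell KEL=zo, GRD=zo, RANK=zo:
underlying: kina-zi-de-nu
1. 0 -> i / C _ C: no change
2. e -> o, i -> u / B C0 _: fires at position(s) 6: kinazudenu
3. f -> v, k -> g, p -> b, t -> d / V _ V: no change
surface: kinazudenu

cell KEL=ol, GRD=fe, RANK=zo:
underlying: kina-ka-de-for
1. 0 -> i / C _ C: no change
2. e -> o, i -> u / B C0 _: fires at position(s) 8: kinakadofor
3. f -> v, k -> g, p -> b, t -> d / V _ V: fires at position(s) 5, 9: kinagadovor
surface: kinagadovor

cell KEL=ol, GRD=zo, RANK=lu:
underlying: kina-ka-olu-nu
1. 0 -> i / C _ C: no change
2. e -> o, i -> u / B C0 _: no change
3. f -> v, k -> g, p -> b, t -> d / V _ V: fires at position(s) 5: kinagaolunu
surface: kinagaolunu


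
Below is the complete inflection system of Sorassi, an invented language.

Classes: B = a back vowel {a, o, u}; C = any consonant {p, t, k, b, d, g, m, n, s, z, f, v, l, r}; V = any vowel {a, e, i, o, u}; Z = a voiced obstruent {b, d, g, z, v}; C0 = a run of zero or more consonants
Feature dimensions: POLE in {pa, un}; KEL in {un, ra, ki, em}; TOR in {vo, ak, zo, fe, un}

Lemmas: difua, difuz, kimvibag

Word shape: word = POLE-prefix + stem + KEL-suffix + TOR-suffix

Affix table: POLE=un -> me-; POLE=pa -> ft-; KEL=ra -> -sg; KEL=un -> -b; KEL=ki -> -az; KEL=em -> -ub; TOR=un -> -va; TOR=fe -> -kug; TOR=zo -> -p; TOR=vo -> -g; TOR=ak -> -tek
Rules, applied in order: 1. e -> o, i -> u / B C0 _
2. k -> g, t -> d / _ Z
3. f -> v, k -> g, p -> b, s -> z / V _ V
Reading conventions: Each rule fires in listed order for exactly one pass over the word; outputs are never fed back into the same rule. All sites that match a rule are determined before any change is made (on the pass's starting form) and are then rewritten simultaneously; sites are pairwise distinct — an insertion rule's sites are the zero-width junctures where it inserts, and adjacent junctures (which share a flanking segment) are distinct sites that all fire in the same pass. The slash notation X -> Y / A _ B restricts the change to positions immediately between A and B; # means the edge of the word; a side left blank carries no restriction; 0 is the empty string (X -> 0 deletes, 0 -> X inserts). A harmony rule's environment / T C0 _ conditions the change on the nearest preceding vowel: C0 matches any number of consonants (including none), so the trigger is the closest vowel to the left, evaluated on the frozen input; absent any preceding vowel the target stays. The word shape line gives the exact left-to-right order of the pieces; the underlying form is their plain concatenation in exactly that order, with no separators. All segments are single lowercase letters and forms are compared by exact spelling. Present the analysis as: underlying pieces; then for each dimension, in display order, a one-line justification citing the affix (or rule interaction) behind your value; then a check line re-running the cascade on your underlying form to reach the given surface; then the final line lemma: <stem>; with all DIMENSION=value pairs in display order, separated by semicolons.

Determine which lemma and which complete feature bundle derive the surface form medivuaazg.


underlying: me-difua-az-g
POLE=un - signalled by the affix me-
KEL=ki - signalled by the affix -az
TOR=vo - signalled by the affix -g
check: medifuaazg -> medifuaazg -> medifuaazg -> medivuaazg
lemma: difua; POLE=un; KEL=ki; TOR=vo


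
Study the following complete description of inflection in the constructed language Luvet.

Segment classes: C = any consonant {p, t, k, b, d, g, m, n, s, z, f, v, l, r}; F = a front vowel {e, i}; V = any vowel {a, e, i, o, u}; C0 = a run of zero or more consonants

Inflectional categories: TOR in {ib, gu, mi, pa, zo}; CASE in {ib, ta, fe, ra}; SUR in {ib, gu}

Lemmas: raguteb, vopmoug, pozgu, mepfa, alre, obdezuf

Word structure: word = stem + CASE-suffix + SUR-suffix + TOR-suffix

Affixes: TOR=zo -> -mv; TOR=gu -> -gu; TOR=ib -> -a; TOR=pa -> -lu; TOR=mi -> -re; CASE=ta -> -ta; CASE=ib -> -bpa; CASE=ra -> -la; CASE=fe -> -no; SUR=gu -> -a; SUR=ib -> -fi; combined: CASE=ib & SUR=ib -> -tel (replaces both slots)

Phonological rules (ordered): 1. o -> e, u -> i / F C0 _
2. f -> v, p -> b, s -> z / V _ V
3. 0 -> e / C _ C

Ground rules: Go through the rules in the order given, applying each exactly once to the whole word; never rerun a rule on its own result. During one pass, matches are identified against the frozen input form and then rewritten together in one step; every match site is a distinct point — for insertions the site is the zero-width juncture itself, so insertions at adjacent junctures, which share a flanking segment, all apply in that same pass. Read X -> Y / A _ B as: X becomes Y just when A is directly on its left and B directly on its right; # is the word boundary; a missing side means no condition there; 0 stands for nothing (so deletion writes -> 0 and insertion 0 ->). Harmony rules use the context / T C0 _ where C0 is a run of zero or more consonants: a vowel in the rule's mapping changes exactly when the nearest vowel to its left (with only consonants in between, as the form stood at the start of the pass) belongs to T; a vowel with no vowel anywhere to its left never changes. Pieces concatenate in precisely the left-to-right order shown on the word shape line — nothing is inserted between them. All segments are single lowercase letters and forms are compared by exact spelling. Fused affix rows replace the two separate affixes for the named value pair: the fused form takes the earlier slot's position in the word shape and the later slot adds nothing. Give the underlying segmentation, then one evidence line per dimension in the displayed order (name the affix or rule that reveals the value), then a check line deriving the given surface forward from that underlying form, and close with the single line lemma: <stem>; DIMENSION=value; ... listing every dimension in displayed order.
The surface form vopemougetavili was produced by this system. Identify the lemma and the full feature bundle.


underlying: vopmoug-ta-fi-lu
TOR=pa - signalled by the affix -lu
CASE=ta - signalled by the affix -ta
SUR=ib - signalled by the affix -fi
check: vopmougtafilu -> vopmougtafili -> vopmougtavili -> vopemougetavili
lemma: vopmoug; TOR=pa; CASE=ta; SUR=ib


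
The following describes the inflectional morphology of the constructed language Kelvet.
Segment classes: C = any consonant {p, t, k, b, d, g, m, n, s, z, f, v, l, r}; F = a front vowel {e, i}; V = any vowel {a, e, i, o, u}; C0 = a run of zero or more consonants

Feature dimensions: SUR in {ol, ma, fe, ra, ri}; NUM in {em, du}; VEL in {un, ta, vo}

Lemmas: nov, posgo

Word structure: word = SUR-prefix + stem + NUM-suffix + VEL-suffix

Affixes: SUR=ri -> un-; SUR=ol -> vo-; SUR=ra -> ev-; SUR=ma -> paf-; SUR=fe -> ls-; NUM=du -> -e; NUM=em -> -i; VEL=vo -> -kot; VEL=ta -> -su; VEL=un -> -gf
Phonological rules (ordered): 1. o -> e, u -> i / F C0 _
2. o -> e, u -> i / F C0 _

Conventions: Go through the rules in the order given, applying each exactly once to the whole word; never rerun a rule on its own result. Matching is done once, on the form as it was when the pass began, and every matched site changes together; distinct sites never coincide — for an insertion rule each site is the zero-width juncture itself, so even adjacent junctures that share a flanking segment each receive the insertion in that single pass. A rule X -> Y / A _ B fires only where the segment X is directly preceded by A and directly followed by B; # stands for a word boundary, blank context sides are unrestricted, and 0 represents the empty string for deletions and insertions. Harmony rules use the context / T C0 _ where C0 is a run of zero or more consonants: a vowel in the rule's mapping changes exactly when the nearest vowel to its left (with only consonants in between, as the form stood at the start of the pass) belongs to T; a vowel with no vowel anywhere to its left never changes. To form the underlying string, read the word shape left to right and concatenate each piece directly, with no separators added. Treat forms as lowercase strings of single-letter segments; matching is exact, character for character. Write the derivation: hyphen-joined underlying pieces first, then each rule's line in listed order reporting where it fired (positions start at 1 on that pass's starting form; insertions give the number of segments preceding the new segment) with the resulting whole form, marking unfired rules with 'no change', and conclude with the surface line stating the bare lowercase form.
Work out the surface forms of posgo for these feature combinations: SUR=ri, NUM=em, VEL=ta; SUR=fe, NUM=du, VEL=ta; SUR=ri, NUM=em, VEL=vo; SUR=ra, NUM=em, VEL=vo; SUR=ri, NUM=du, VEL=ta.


cell SUR=ri, NUM=em, VEL=ta:
underlying: un-posgo-i-su
1. o -> e, u -> i / F C0 _: fires at position(s) 10: unposgoisi
2. o -> e, u -> i / F C0 _: no change
surface: unposgoisi

cell SUR=fe, NUM=du, VEL=ta:
underlying: ls-posgo-e-su
1. o -> e, u -> i / F C0 _: fires at position(s) 10: lsposgoesi
2. o -> e, u -> i / F C0 _: no change
surface: lsposgoesi

cell SUR=ri, NUM=em, VEL=vo:
underlying: un-posgo-i-kot
1. o -> e, u -> i / F C0 _: fires at position(s) 10: unposgoiket
2. o -> e, u -> i / F C0 _: no change
surface: unposgoiket

cell SUR=ra, NUM=em, VEL=vo:
underlying: ev-posgo-i-kot
1. o -> e, u -> i / F C0 _: fires at position(s) 4, 10: evpesgoiket
2. o -> e, u -> i / F C0 _: fires at position(s) 7: evpesgeiket
surface: evpesgeiket

cell SUR=ri, NUM=du, VEL=ta:
underlying: un-posgo-e-su
1. o -> e, u -> i / F C0 _: fires at position(s) 10: unposgoesi
2. o -> e, u -> i / F C0 _: no change
surface: unposgoesi


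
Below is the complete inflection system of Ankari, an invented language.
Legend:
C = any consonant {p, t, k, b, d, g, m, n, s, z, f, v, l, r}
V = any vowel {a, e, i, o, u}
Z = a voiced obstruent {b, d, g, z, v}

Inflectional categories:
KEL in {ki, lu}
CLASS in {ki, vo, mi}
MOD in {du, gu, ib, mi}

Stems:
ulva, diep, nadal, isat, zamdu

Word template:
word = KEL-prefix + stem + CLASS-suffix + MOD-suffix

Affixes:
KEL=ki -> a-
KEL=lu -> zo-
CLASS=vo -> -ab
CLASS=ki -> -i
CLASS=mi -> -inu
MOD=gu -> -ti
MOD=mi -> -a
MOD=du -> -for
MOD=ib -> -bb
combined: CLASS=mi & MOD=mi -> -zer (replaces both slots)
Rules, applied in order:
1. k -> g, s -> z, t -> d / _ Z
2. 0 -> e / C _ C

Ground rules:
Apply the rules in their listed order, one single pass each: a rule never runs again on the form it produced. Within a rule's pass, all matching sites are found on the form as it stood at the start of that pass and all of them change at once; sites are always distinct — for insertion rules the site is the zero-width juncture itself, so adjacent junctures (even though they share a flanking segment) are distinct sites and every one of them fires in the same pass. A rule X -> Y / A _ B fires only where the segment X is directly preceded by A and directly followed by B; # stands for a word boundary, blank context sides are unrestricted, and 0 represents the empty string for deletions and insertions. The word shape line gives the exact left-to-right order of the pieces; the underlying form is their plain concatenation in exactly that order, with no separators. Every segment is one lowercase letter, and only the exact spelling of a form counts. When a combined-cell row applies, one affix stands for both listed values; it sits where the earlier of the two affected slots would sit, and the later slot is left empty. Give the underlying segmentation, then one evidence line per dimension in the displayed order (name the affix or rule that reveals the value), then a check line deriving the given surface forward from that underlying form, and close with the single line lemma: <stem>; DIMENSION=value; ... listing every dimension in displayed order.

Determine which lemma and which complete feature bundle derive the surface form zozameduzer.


underlying: zo-zamdu-zer
KEL=lu - signalled by the affix zo-
CLASS=mi - signalled by the combined affix row
MOD=mi - signalled by the combined affix row
check: zozamduzer -> zozamduzer -> zozameduzer
lemma: zamdu; KEL=lu; CLASS=mi; MOD=mi


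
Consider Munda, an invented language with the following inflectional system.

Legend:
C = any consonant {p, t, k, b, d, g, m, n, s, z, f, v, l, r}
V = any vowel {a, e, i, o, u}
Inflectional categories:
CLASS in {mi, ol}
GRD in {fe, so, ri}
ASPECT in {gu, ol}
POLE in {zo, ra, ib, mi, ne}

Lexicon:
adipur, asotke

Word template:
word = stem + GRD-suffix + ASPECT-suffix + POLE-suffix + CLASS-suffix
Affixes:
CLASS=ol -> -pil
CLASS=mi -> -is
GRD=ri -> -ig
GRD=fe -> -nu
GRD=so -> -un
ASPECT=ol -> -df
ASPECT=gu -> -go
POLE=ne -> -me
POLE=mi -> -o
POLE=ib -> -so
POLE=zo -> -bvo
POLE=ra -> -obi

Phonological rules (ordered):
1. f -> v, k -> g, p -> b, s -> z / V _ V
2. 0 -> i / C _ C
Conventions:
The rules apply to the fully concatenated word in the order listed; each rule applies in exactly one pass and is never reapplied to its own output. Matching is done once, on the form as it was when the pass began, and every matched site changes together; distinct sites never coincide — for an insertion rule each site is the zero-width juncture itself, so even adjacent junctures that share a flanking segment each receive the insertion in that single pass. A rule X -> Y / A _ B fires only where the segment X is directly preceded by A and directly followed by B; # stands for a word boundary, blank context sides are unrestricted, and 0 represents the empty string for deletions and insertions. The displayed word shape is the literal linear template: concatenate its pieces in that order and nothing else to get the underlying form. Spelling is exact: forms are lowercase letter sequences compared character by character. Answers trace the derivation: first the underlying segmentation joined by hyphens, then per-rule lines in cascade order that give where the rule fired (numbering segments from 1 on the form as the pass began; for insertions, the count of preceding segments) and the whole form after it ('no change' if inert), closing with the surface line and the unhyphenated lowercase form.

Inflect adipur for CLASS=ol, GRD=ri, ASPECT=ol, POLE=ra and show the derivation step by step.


underlying: adipur-ig-df-obi-pil
1. f -> v, k -> g, p -> b, s -> z / V _ V: fires at position(s) 4, 14: adiburigdfobibil
2. 0 -> i / C _ C: inserts after position(s) 8, 9: adiburigidifobibil
surface: adiburigidifobibil


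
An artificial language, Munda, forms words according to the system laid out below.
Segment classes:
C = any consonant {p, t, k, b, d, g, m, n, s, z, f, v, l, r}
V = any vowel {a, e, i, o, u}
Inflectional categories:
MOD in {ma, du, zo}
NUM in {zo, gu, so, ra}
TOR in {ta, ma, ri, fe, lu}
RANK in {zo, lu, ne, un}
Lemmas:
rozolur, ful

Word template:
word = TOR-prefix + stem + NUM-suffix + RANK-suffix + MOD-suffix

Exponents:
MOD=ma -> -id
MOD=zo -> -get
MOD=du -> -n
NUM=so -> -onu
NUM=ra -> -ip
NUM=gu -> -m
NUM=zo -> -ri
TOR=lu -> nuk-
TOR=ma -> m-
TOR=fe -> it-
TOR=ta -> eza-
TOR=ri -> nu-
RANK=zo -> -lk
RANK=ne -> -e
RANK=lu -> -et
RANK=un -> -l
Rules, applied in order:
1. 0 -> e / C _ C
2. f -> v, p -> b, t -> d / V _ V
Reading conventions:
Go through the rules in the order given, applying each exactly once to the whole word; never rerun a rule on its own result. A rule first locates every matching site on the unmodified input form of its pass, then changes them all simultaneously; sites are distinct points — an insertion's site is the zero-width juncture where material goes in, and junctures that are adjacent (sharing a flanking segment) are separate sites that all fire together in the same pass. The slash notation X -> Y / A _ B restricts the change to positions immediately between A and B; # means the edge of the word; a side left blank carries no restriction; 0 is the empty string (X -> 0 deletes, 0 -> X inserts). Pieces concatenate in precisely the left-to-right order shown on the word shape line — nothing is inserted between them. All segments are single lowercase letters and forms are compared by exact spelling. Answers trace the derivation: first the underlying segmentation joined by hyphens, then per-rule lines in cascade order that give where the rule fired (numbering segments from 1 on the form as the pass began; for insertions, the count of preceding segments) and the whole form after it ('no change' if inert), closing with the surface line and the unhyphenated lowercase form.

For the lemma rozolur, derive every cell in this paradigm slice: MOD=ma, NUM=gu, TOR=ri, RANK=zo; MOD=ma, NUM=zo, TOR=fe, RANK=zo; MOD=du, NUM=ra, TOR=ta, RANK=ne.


cell MOD=ma, NUM=gu, TOR=ri, RANK=zo:
underlying: nu-rozolur-m-lk-id
1. 0 -> e / C _ C: inserts after position(s) 9, 10, 11: nurozoluremelekid
2. f -> v, p -> b, t -> d / V _ V: no change
surface: nurozoluremelekid

cell MOD=ma, NUM=zo, TOR=fe, RANK=zo:
underlying: it-rozolur-ri-lk-id
1. 0 -> e / C _ C: inserts after position(s) 2, 9, 12: iterozolurerilekid
2. f -> v, p -> b, t -> d / V _ V: fires at position(s) 2: iderozolurerilekid
surface: iderozolurerilekid

cell MOD=du, NUM=ra, TOR=ta, RANK=ne:
underlying: eza-rozolur-ip-e-n
1. 0 -> e / C _ C: no change
2. f -> v, p -> b, t -> d / V _ V: fires at position(s) 12: ezarozoluriben
surface: ezarozoluriben


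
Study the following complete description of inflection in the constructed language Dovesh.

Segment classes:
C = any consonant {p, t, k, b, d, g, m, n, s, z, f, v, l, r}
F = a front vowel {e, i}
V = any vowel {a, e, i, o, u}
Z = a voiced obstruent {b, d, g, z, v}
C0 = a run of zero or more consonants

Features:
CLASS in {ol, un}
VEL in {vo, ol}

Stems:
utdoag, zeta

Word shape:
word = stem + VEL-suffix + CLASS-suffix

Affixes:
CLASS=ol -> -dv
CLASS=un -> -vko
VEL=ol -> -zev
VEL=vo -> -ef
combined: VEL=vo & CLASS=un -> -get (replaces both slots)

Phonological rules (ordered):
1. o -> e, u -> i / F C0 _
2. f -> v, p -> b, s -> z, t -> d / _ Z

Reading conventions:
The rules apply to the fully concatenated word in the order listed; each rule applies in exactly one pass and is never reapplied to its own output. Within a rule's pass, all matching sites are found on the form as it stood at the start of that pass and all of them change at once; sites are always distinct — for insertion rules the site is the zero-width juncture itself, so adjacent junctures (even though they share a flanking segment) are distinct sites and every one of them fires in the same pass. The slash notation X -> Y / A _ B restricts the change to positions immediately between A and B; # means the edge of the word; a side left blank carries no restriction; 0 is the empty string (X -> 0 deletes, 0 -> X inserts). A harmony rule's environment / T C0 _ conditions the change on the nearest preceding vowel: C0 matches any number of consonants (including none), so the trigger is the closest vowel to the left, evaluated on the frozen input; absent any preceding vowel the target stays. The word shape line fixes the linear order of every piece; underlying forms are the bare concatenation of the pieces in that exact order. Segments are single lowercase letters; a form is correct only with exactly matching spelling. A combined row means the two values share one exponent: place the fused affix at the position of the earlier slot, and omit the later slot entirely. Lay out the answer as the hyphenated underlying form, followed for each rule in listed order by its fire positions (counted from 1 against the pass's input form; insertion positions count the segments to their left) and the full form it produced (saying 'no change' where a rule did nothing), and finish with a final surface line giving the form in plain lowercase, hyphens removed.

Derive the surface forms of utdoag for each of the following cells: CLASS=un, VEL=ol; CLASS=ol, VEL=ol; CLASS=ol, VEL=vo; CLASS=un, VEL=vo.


cell CLASS=un, VEL=ol:
underlying: utdoag-zev-vko
1. o -> e, u -> i / F C0 _: fires at position(s) 12: utdoagzevvke
2. f -> v, p -> b, s -> z, t -> d / _ Z: fires at position(s) 2: uddoagzevvke
surface: uddoagzevvke

cell CLASS=ol, VEL=ol:
underlying: utdoag-zev-dv
1. o -> e, u -> i / F C0 _: no change
2. f -> v, p -> b, s -> z, t -> d / _ Z: fires at position(s) 2: uddoagzevdv
surface: uddoagzevdv

cell CLASS=ol, VEL=vo:
underlying: utdoag-ef-dv
1. o -> e, u -> i / F C0 _: no change
2. f -> v, p -> b, s -> z, t -> d / _ Z: fires at position(s) 2, 8: uddoagevdv
surface: uddoagevdv

cell CLASS=un, VEL=vo:
underlying: utdoag-get
1. o -> e, u -> i / F C0 _: no change
2. f -> v, p -> b, s -> z, t -> d / _ Z: fires at position(s) 2: uddoagget
surface: uddoagget


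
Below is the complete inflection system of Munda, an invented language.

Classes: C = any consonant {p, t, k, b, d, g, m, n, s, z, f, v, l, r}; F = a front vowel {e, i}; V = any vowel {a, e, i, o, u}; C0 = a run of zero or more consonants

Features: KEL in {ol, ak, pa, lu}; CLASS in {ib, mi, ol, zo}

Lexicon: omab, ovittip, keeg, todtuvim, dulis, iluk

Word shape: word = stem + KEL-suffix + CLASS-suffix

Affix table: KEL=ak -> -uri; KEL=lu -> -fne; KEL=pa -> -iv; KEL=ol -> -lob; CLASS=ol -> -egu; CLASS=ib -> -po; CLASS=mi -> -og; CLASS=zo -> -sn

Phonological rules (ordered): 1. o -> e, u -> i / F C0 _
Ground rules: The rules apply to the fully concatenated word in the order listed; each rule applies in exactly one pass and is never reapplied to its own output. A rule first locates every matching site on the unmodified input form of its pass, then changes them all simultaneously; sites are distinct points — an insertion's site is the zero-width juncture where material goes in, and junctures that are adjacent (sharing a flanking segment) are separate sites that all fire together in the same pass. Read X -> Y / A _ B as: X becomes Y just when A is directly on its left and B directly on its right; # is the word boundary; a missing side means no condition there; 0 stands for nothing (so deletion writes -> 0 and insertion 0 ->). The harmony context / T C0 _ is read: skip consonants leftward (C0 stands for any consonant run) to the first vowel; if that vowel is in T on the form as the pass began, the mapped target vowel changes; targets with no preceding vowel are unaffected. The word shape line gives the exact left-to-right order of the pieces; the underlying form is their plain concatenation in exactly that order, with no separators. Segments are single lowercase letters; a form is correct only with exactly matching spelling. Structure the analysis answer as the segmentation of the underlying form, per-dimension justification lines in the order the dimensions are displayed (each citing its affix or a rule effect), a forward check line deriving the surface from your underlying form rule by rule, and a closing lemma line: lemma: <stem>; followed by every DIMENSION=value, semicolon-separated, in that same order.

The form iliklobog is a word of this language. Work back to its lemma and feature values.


underlying: iluk-lob-og
KEL=ol - signalled by the affix -lob
CLASS=mi - signalled by the affix -og
check: iluklobog -> iliklobog
lemma: iluk; KEL=ol; CLASS=mi
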